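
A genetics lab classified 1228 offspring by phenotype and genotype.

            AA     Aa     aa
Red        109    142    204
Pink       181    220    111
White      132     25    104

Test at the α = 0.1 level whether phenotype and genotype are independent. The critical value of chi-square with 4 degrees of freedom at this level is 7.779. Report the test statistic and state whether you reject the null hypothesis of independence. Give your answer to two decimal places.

Row totals: 455, 512, 261. Column totals: 422, 387, 419. Grand total N = 1228.
Expected counts (row total × column total / N):
  Red, AA: 455×422/1228 = 156.360
  Red, Aa: 455×387/1228 = 143.392
  Red, aa: 455×419/1228 = 155.248
  Pink, AA: 512×422/1228 = 175.948
  Pink, Aa: 512×387/1228 = 161.355
  Pink, aa: 512×419/1228 = 174.697
  White, AA: 261×422/1228 = 89.692
  White, Aa: 261×387/1228 = 82.253
  White, aa: 261×419/1228 = 89.055
Contributions (O − E)²/E:
  (109 − 156.360)²/156.360 = 14.3449
  (142 − 143.392)²/143.392 = 0.0135
  (204 − 155.248)²/155.248 = 15.3094
  (181 − 175.948)²/175.948 = 0.1451
  (220 − 161.355)²/161.355 = 21.3147
  (111 − 174.697)²/174.697 = 23.2248
  (132 − 89.692)²/89.692 = 19.9568
  (25 − 82.253)²/82.253 = 39.8515
  (104 − 89.055)²/89.055 = 2.5080
χ² = 14.3449 + 0.0135 + 15.3094 + 0.1451 + 21.3147 + 23.2248 + 19.9568 + 39.8515 + 2.5080 = 136.67
df = (3−1)(3−1) = 4. Since 136.67 > 7.779, reject the null hypothesis of independence at α = 0.1.

136.67; reject H₀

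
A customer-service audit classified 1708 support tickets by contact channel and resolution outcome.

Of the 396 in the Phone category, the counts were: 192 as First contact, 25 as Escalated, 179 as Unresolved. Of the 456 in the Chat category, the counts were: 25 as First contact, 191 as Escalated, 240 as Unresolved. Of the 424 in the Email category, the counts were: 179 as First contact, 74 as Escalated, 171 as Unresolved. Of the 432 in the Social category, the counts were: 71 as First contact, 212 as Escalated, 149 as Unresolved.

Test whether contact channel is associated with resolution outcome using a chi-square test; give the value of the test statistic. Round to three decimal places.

Row totals: 396, 456, 424, 432. Column totals: 467, 502, 739. Grand total N = 1708.
Expected counts (row total × column total / N):
  Phone, First contact: 396×467/1708 = 108.27400
  Phone, Escalated: 396×502/1708 = 116.38876
  Phone, Unresolved: 396×739/1708 = 171.33724
  Chat, First contact: 456×467/1708 = 124.67916
  Chat, Escalated: 456×502/1708 = 134.02342
  Chat, Unresolved: 456×739/1708 = 197.29742
  Email, First contact: 424×467/1708 = 115.92974
  Email, Escalated: 424×502/1708 = 124.61827
  Email, Unresolved: 424×739/1708 = 183.45199
  Social, First contact: 432×467/1708 = 118.11710
  Social, Escalated: 432×502/1708 = 126.96956
  Social, Unresolved: 432×739/1708 = 186.91335
Contributions (O − E)²/E:
  (192 − 108.27400)²/108.27400 = 64.7435
  (25 − 116.38876)²/116.38876 = 71.7587
  (179 − 171.33724)²/171.33724 = 0.3427
  (25 − 124.67916)²/124.67916 = 79.6920
  (191 − 134.02342)²/134.02342 = 24.2221
  (240 − 197.29742)²/197.29742 = 9.2424
  (179 − 115.92974)²/115.92974 = 34.3127
  (74 − 124.61827)²/124.61827 = 20.5605
  (171 − 183.45199)²/183.45199 = 0.8452
  (71 − 118.11710)²/118.11710 = 18.7951
  (212 − 126.96956)²/126.96956 = 56.9442
  (149 − 186.91335)²/186.91335 = 7.6903
χ² = 64.7435 + 71.7587 + 0.3427 + 79.6920 + 24.2221 + 9.2424 + 34.3127 + 20.5605 + 0.8452 + 18.7951 + 56.9442 + 7.6903 = 389.149

389.149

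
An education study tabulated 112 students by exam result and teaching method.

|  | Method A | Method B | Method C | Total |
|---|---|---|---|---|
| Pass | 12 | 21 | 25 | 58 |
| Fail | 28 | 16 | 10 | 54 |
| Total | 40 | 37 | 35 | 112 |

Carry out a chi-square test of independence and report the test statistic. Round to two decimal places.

13.38

Grand total N = 112.
Expected counts (row total × column total / N):
  Pass, Method A: 58×40/112 = 20.714
  Pass, Method B: 58×37/112 = 19.161
  Pass, Method C: 58×35/112 = 18.125
  Fail, Method A: 54×40/112 = 19.286
  Fail, Method B: 54×37/112 = 17.839
  Fail, Method C: 54×35/112 = 16.875
Contributions (O − E)²/E:
  (12 − 20.714)²/20.714 = 3.6658
  (21 − 19.161)²/19.161 = 0.1765
  (25 − 18.125)²/18.125 = 2.6078
  (28 − 19.286)²/19.286 = 3.9372
  (16 − 17.839)²/17.839 = 0.1896
  (10 − 16.875)²/16.875 = 2.8009
χ² = 3.6658 + 0.1765 + 2.6078 + 3.9372 + 0.1896 + 2.8009 = 13.38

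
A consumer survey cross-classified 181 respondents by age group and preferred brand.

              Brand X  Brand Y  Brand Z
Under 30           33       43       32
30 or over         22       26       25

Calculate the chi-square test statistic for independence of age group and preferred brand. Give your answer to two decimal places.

0.50

Row totals: 108, 73. Column totals: 55, 69, 57. Grand total N = 181.
Expected counts (row total × column total / N):
  Under 30, Brand X: 108×55/181 = 32.818
  Under 30, Brand Y: 108×69/181 = 41.171
  Under 30, Brand Z: 108×57/181 = 34.011
  30 or over, Brand X: 73×55/181 = 22.182
  30 or over, Brand Y: 73×69/181 = 27.829
  30 or over, Brand Z: 73×57/181 = 22.989
Contributions (O − E)²/E:
  (33 − 32.818)²/32.818 = 0.0010
  (43 − 41.171)²/41.171 = 0.0813
  (32 − 34.011)²/34.011 = 0.1189
  (22 − 22.182)²/22.182 = 0.0015
  (26 − 27.829)²/27.829 = 0.1202
  (25 − 22.989)²/22.989 = 0.1759
χ² = 0.0010 + 0.0813 + 0.1189 + 0.0015 + 0.1202 + 0.1759 = 0.50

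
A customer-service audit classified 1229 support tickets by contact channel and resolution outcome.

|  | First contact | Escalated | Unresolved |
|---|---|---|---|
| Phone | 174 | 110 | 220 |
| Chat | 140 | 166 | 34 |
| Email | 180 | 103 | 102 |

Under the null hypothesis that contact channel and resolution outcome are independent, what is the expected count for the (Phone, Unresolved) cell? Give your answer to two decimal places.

145.99

Row total (Phone) = 504; column total (Unresolved) = 356; grand total N = 1229.
Expected count = (row total × column total) / N = 504 × 356 / 1229 = 145.99.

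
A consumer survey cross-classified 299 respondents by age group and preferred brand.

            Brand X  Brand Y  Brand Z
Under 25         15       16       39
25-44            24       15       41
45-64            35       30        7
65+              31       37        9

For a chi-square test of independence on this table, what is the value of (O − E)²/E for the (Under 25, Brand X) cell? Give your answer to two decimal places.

3.74

Row total (Under 25) = 70; column total (Brand X) = 105; N = 299.
Expected count E = 70 × 105 / 299 = 24.582.
Contribution = (O − E)²/E = (15 − 24.582)² / 24.582 = 3.74.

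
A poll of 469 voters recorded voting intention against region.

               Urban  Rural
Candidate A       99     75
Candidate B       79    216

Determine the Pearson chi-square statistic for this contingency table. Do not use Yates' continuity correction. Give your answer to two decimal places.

42.16

Row totals: 174, 295. Column totals: 178, 291. Grand total N = 469.
Expected counts (row total × column total / N):
  Candidate A, Urban: 174×178/469 = 66.038
  Candidate A, Rural: 174×291/469 = 107.962
  Candidate B, Urban: 295×178/469 = 111.962
  Candidate B, Rural: 295×291/469 = 183.038
Contributions (O − E)²/E:
  (99 − 66.038)²/66.038 = 16.4525
  (75 − 107.962)²/107.962 = 10.0637
  (79 − 111.962)²/111.962 = 9.7041
  (216 − 183.038)²/183.038 = 5.9359
χ² = 16.4525 + 10.0637 + 9.7041 + 5.9359 = 42.16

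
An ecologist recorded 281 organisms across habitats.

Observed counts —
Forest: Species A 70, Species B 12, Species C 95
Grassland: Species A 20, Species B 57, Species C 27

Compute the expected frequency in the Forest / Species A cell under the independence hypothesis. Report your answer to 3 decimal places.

Row total (Forest) = 177; column total (Species A) = 90; grand total N = 281.
Expected count = (row total × column total) / N = 177 × 90 / 281 = 56.690.

56.690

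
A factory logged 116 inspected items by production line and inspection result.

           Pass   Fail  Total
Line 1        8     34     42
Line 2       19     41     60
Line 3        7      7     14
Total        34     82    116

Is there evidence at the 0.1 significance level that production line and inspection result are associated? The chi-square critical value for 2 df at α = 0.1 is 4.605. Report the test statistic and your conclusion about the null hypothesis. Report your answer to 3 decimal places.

5.188; reject H₀

Grand total N = 116.
Expected counts (row total × column total / N):
  Line 1, Pass: 42×34/116 = 12.3103
  Line 1, Fail: 42×82/116 = 29.6897
  Line 2, Pass: 60×34/116 = 17.5862
  Line 2, Fail: 60×82/116 = 42.4138
  Line 3, Pass: 14×34/116 = 4.1034
  Line 3, Fail: 14×82/116 = 9.8966
Contributions (O − E)²/E:
  (8 − 12.3103)²/12.3103 = 1.5092
  (34 − 29.6897)²/29.6897 = 0.6258
  (19 − 17.5862)²/17.5862 = 0.1137
  (41 − 42.4138)²/42.4138 = 0.0471
  (7 − 4.1034)²/4.1034 = 2.0447
  (7 − 9.8966)²/9.8966 = 0.8478
χ² = 1.5092 + 0.6258 + 0.1137 + 0.0471 + 2.0447 + 0.8478 = 5.188
df = (3−1)(2−1) = 2. Since 5.188 > 4.605, reject the null hypothesis of independence at α = 0.1.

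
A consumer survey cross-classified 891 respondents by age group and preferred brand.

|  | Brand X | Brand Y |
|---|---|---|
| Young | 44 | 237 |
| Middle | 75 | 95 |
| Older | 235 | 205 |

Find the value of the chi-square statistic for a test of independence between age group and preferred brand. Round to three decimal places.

Row totals: 281, 170, 440. Column totals: 354, 537. Grand total N = 891.
Expected counts (row total × column total / N):
  Young, Brand X: 281×354/891 = 111.6431
  Young, Brand Y: 281×537/891 = 169.3569
  Middle, Brand X: 170×354/891 = 67.5421
  Middle, Brand Y: 170×537/891 = 102.4579
  Older, Brand X: 440×354/891 = 174.8148
  Older, Brand Y: 440×537/891 = 265.1852
Contributions (O − E)²/E:
  (44 − 111.6431)²/111.6431 = 40.9841
  (237 − 169.3569)²/169.3569 = 27.0174
  (75 − 67.5421)²/67.5421 = 0.8235
  (95 − 102.4579)²/102.4579 = 0.5429
  (235 − 174.8148)²/174.8148 = 20.7205
  (205 − 265.1852)²/265.1852 = 13.6594
χ² = 40.9841 + 27.0174 + 0.8235 + 0.5429 + 20.7205 + 13.6594 = 103.748

103.748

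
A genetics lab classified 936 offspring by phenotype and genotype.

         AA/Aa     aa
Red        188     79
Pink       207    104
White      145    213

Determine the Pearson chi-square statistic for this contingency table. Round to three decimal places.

Row totals: 267, 311, 358. Column totals: 540, 396. Grand total N = 936.
Expected counts (row total × column total / N):
  Red, AA/Aa: 267×540/936 = 154.03846
  Red, aa: 267×396/936 = 112.96154
  Pink, AA/Aa: 311×540/936 = 179.42308
  Pink, aa: 311×396/936 = 131.57692
  White, AA/Aa: 358×540/936 = 206.53846
  White, aa: 358×396/936 = 151.46154
Contributions (O − E)²/E:
  (188 − 154.03846)²/154.03846 = 7.4877
  (79 − 112.96154)²/112.96154 = 10.2104
  (207 − 179.42308)²/179.42308 = 4.2385
  (104 − 131.57692)²/131.57692 = 5.7798
  (145 − 206.53846)²/206.53846 = 18.3355
  (213 − 151.46154)²/151.46154 = 25.0029
χ² = 7.4877 + 10.2104 + 4.2385 + 5.7798 + 18.3355 + 25.0029 = 71.055

71.055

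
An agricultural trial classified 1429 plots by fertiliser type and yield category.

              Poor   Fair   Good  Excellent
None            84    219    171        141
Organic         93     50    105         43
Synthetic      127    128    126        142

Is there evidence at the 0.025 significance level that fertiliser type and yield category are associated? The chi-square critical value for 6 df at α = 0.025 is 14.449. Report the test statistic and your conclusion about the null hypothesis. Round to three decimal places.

84.154; reject H₀

Row totals: 615, 291, 523. Column totals: 304, 397, 402, 326. Grand total N = 1429.
Expected counts (row total × column total / N):
  None, Poor: 615×304/1429 = 130.8328
  None, Fair: 615×397/1429 = 170.8572
  None, Good: 615×402/1429 = 173.0091
  None, Excellent: 615×326/1429 = 140.3009
  Organic, Poor: 291×304/1429 = 61.9062
  Organic, Fair: 291×397/1429 = 80.8446
  Organic, Good: 291×402/1429 = 81.8628
  Organic, Excellent: 291×326/1429 = 66.3863
  Synthetic, Poor: 523×304/1429 = 111.2610
  Synthetic, Fair: 523×397/1429 = 145.2981
  Synthetic, Good: 523×402/1429 = 147.1281
  Synthetic, Excellent: 523×326/1429 = 119.3128
Contributions (O − E)²/E:
  (84 − 130.8328)²/130.8328 = 16.7642
  (219 − 170.8572)²/170.8572 = 13.5653
  (171 − 173.0091)²/173.0091 = 0.0233
  (141 − 140.3009)²/140.3009 = 0.0035
  (93 − 61.9062)²/61.9062 = 15.6176
  (50 − 80.8446)²/80.8446 = 11.7681
  (105 − 81.8628)²/81.8628 = 6.5394
  (43 − 66.3863)²/66.3863 = 8.2384
  (127 − 111.2610)²/111.2610 = 2.2264
  (128 − 145.2981)²/145.2981 = 2.0594
  (126 − 147.1281)²/147.1281 = 3.0341
  (142 − 119.3128)²/119.3128 = 4.3139
χ² = 16.7642 + 13.5653 + 0.0233 + 0.0035 + 15.6176 + 11.7681 + 6.5394 + 8.2384 + 2.2264 + 2.0594 + 3.0341 + 4.3139 = 84.154
df = (3−1)(4−1) = 6. Since 84.154 > 14.449, reject the null hypothesis of independence at α = 0.025.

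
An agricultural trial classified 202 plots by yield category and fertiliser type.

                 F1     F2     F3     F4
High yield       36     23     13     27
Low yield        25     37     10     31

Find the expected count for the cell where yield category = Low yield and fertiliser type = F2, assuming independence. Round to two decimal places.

30.59

Row total (Low yield) = 103; column total (F2) = 60; grand total N = 202.
Expected count = (row total × column total) / N = 103 × 60 / 202 = 30.59.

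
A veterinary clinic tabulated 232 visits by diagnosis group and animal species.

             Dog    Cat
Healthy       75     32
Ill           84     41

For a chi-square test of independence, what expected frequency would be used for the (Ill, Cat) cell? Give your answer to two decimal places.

Row total (Ill) = 125; column total (Cat) = 73; grand total N = 232.
Expected count = (row total × column total) / N = 125 × 73 / 232 = 39.33.

39.33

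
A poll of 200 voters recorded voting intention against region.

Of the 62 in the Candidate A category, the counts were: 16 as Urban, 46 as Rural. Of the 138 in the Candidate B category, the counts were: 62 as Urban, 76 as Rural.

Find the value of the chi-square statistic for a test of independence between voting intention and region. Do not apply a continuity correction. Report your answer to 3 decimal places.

Row totals: 62, 138. Column totals: 78, 122. Grand total N = 200.
Expected counts (row total × column total / N):
  Candidate A, Urban: 62×78/200 = 24.1800
  Candidate A, Rural: 62×122/200 = 37.8200
  Candidate B, Urban: 138×78/200 = 53.8200
  Candidate B, Rural: 138×122/200 = 84.1800
Contributions (O − E)²/E:
  (16 − 24.1800)²/24.1800 = 2.7673
  (46 − 37.8200)²/37.8200 = 1.7692
  (62 − 53.8200)²/53.8200 = 1.2433
  (76 − 84.1800)²/84.1800 = 0.7949
χ² = 2.7673 + 1.7692 + 1.2433 + 0.7949 = 6.575

6.575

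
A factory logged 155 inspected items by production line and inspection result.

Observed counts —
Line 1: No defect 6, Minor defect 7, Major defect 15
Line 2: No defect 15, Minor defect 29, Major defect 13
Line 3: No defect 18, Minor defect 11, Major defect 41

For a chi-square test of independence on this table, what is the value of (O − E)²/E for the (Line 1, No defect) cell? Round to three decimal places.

Row total (Line 1) = 28; column total (No defect) = 39; N = 155.
Expected count E = 28 × 39 / 155 = 7.0452.
Contribution = (O − E)²/E = (6 − 7.0452)² / 7.0452 = 0.155.

0.155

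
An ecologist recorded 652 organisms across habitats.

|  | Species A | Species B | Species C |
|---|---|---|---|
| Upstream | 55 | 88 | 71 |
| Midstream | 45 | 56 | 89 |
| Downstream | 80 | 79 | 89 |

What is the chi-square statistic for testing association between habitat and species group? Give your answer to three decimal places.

13.398

Row totals: 214, 190, 248. Column totals: 180, 223, 249. Grand total N = 652.
Expected counts (row total × column total / N):
  Upstream, Species A: 214×180/652 = 59.0798
  Upstream, Species B: 214×223/652 = 73.1933
  Upstream, Species C: 214×249/652 = 81.7270
  Midstream, Species A: 190×180/652 = 52.4540
  Midstream, Species B: 190×223/652 = 64.9847
  Midstream, Species C: 190×249/652 = 72.5613
  Downstream, Species A: 248×180/652 = 68.4663
  Downstream, Species B: 248×223/652 = 84.8221
  Downstream, Species C: 248×249/652 = 94.7117
Contributions (O − E)²/E:
  (55 − 59.0798)²/59.0798 = 0.2817
  (88 − 73.1933)²/73.1933 = 2.9953
  (71 − 81.7270)²/81.7270 = 1.4080
  (45 − 52.4540)²/52.4540 = 1.0593
  (56 − 64.9847)²/64.9847 = 1.2422
  (89 − 72.5613)²/72.5613 = 3.7242
  (80 − 68.4663)²/68.4663 = 1.9429
  (79 − 84.8221)²/84.8221 = 0.3996
  (89 − 94.7117)²/94.7117 = 0.3445
χ² = 0.2817 + 2.9953 + 1.4080 + 1.0593 + 1.2422 + 3.7242 + 1.9429 + 0.3996 + 0.3445 = 13.398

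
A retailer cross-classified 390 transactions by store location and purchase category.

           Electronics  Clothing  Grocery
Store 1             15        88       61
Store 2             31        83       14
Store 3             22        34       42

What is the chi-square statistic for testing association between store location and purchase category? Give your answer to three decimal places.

Row totals: 164, 128, 98. Column totals: 68, 205, 117. Grand total N = 390.
Expected counts (row total × column total / N):
  Store 1, Electronics: 164×68/390 = 28.59487
  Store 1, Clothing: 164×205/390 = 86.20513
  Store 1, Grocery: 164×117/390 = 49.20000
  Store 2, Electronics: 128×68/390 = 22.31795
  Store 2, Clothing: 128×205/390 = 67.28205
  Store 2, Grocery: 128×117/390 = 38.40000
  Store 3, Electronics: 98×68/390 = 17.08718
  Store 3, Clothing: 98×205/390 = 51.51282
  Store 3, Grocery: 98×117/390 = 29.40000
Contributions (O − E)²/E:
  (15 − 28.59487)²/28.59487 = 6.4634
  (88 − 86.20513)²/86.20513 = 0.0374
  (61 − 49.20000)²/49.20000 = 2.8301
  (31 − 22.31795)²/22.31795 = 3.3775
  (83 − 67.28205)²/67.28205 = 3.6719
  (14 − 38.40000)²/38.40000 = 15.5042
  (22 − 17.08718)²/17.08718 = 1.4125
  (34 − 51.51282)²/51.51282 = 5.9538
  (42 − 29.40000)²/29.40000 = 5.4000
χ² = 6.4634 + 0.0374 + 2.8301 + 3.3775 + 3.6719 + 15.5042 + 1.4125 + 5.9538 + 5.4000 = 44.651

44.651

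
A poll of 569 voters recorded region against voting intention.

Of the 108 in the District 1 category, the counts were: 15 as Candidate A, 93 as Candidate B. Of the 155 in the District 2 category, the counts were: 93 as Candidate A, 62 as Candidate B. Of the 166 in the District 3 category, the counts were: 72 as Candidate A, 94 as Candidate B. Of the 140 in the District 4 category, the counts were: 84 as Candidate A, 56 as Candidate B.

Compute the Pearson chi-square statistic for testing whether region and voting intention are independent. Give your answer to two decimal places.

Row totals: 108, 155, 166, 140. Column totals: 264, 305. Grand total N = 569.
Expected counts (row total × column total / N):
  District 1, Candidate A: 108×264/569 = 50.109
  District 1, Candidate B: 108×305/569 = 57.891
  District 2, Candidate A: 155×264/569 = 71.916
  District 2, Candidate B: 155×305/569 = 83.084
  District 3, Candidate A: 166×264/569 = 77.019
  District 3, Candidate B: 166×305/569 = 88.981
  District 4, Candidate A: 140×264/569 = 64.956
  District 4, Candidate B: 140×305/569 = 75.044
Contributions (O − E)²/E:
  (15 − 50.109)²/50.109 = 24.5992
  (93 − 57.891)²/57.891 = 21.2925
  (93 − 71.916)²/71.916 = 6.1813
  (62 − 83.084)²/83.084 = 5.3504
  (72 − 77.019)²/77.019 = 0.3271
  (94 − 88.981)²/88.981 = 0.2831
  (84 − 64.956)²/64.956 = 5.5834
  (56 − 75.044)²/75.044 = 4.8328
χ² = 24.5992 + 21.2925 + 6.1813 + 5.3504 + 0.3271 + 0.2831 + 5.5834 + 4.8328 = 68.45

68.45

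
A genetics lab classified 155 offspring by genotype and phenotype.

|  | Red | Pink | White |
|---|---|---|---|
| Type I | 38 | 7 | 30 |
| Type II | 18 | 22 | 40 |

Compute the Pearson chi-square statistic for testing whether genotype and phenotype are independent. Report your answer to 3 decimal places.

16.186

Row totals: 75, 80. Column totals: 56, 29, 70. Grand total N = 155.
Expected counts (row total × column total / N):
  Type I, Red: 75×56/155 = 27.0968
  Type I, Pink: 75×29/155 = 14.0323
  Type I, White: 75×70/155 = 33.8710
  Type II, Red: 80×56/155 = 28.9032
  Type II, Pink: 80×29/155 = 14.9677
  Type II, White: 80×70/155 = 36.1290
Contributions (O − E)²/E:
  (38 − 27.0968)²/27.0968 = 4.3872
  (7 − 14.0323)²/14.0323 = 3.5242
  (30 − 33.8710)²/33.8710 = 0.4424
  (18 − 28.9032)²/28.9032 = 4.1130
  (22 − 14.9677)²/14.9677 = 3.3040
  (40 − 36.1290)²/36.1290 = 0.4148
χ² = 4.3872 + 3.5242 + 0.4424 + 4.1130 + 3.3040 + 0.4148 = 16.186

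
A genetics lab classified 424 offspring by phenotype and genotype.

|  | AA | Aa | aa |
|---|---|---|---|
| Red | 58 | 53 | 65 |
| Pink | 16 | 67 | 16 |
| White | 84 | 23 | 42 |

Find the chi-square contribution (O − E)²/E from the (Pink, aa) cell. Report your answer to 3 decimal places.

5.633

Row total (Pink) = 99; column total (aa) = 123; N = 424.
Expected count E = 99 × 123 / 424 = 28.7193.
Contribution = (O − E)²/E = (16 − 28.7193)² / 28.7193 = 5.633.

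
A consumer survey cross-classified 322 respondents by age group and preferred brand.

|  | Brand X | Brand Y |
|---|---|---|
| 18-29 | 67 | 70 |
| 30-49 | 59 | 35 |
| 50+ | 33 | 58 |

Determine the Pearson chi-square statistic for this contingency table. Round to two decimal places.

13.01

Row totals: 137, 94, 91. Column totals: 159, 163. Grand total N = 322.
Expected counts (row total × column total / N):
  18-29, Brand X: 137×159/322 = 67.649
  18-29, Brand Y: 137×163/322 = 69.351
  30-49, Brand X: 94×159/322 = 46.416
  30-49, Brand Y: 94×163/322 = 47.584
  50+, Brand X: 91×159/322 = 44.935
  50+, Brand Y: 91×163/322 = 46.065
Contributions (O − E)²/E:
  (67 − 67.649)²/67.649 = 0.0062
  (70 − 69.351)²/69.351 = 0.0061
  (59 − 46.416)²/46.416 = 3.4117
  (35 − 47.584)²/47.584 = 3.3279
  (33 − 44.935)²/44.935 = 3.1700
  (58 − 46.065)²/46.065 = 3.0922
χ² = 0.0062 + 0.0061 + 3.4117 + 3.3279 + 3.1700 + 3.0922 = 13.01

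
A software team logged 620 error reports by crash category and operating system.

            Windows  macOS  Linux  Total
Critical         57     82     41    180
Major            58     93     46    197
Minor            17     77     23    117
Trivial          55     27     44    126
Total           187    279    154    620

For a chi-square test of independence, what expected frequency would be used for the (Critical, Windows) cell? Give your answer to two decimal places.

Row total (Critical) = 180; column total (Windows) = 187; grand total N = 620.
Expected count = (row total × column total) / N = 180 × 187 / 620 = 54.29.

54.29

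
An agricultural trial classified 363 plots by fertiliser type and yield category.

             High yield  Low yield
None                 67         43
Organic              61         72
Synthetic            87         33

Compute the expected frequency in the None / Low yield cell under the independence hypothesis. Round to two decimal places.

44.85

Row total (None) = 110; column total (Low yield) = 148; grand total N = 363.
Expected count = (row total × column total) / N = 110 × 148 / 363 = 44.85.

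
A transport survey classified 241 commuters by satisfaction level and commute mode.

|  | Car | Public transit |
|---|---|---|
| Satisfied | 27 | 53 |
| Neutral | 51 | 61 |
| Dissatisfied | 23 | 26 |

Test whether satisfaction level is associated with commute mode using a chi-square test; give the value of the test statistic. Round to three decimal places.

3.302

Row totals: 80, 112, 49. Column totals: 101, 140. Grand total N = 241.
Expected counts (row total × column total / N):
  Satisfied, Car: 80×101/241 = 33.5270
  Satisfied, Public transit: 80×140/241 = 46.4730
  Neutral, Car: 112×101/241 = 46.9378
  Neutral, Public transit: 112×140/241 = 65.0622
  Dissatisfied, Car: 49×101/241 = 20.5353
  Dissatisfied, Public transit: 49×140/241 = 28.4647
Contributions (O − E)²/E:
  (27 − 33.5270)²/33.5270 = 1.2707
  (53 − 46.4730)²/46.4730 = 0.9167
  (51 − 46.9378)²/46.9378 = 0.3516
  (61 − 65.0622)²/65.0622 = 0.2536
  (23 − 20.5353)²/20.5353 = 0.2958
  (26 − 28.4647)²/28.4647 = 0.2134
χ² = 1.2707 + 0.9167 + 0.3516 + 0.2536 + 0.2958 + 0.2134 = 3.302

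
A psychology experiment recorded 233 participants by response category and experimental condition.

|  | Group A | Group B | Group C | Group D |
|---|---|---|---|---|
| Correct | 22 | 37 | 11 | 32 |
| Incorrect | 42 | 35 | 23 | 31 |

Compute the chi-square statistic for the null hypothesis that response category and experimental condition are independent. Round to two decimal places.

Row totals: 102, 131. Column totals: 64, 72, 34, 63. Grand total N = 233.
Expected counts (row total × column total / N):
  Correct, Group A: 102×64/233 = 28.017
  Correct, Group B: 102×72/233 = 31.519
  Correct, Group C: 102×34/233 = 14.884
  Correct, Group D: 102×63/233 = 27.579
  Incorrect, Group A: 131×64/233 = 35.983
  Incorrect, Group B: 131×72/233 = 40.481
  Incorrect, Group C: 131×34/233 = 19.116
  Incorrect, Group D: 131×63/233 = 35.421
Contributions (O − E)²/E:
  (22 − 28.017)²/28.017 = 1.2922
  (37 − 31.519)²/31.519 = 0.9531
  (11 − 14.884)²/14.884 = 1.0135
  (32 − 27.579)²/27.579 = 0.7087
  (42 − 35.983)²/35.983 = 1.0061
  (35 − 40.481)²/40.481 = 0.7421
  (23 − 19.116)²/19.116 = 0.7892
  (31 − 35.421)²/35.421 = 0.5518
χ² = 1.2922 + 0.9531 + 1.0135 + 0.7087 + 1.0061 + 0.7421 + 0.7892 + 0.5518 = 7.06

7.06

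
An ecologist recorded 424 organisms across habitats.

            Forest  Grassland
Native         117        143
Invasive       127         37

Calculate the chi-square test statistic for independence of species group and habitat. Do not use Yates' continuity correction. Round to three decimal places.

Row totals: 260, 164. Column totals: 244, 180. Grand total N = 424.
Expected counts (row total × column total / N):
  Native, Forest: 260×244/424 = 149.6226
  Native, Grassland: 260×180/424 = 110.3774
  Invasive, Forest: 164×244/424 = 94.3774
  Invasive, Grassland: 164×180/424 = 69.6226
Contributions (O − E)²/E:
  (117 − 149.6226)²/149.6226 = 7.1128
  (143 − 110.3774)²/110.3774 = 9.6418
  (127 − 94.3774)²/94.3774 = 11.2764
  (37 − 69.6226)²/69.6226 = 15.2858
χ² = 7.1128 + 9.6418 + 11.2764 + 15.2858 = 43.317

43.317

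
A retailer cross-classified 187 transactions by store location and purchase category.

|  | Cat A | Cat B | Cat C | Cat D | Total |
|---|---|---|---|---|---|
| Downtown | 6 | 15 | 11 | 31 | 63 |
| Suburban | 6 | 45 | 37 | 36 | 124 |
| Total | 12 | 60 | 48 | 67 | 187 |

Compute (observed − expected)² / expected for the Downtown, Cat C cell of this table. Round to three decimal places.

1.654

Row total (Downtown) = 63; column total (Cat C) = 48; N = 187.
Expected count E = 63 × 48 / 187 = 16.1711.
Contribution = (O − E)²/E = (11 − 16.1711)² / 16.1711 = 1.654.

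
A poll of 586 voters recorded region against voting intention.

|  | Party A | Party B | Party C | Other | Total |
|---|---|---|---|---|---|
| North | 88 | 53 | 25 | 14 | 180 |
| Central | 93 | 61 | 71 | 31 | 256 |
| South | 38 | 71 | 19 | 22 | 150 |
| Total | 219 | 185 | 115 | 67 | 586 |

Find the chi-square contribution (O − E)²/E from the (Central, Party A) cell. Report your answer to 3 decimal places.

0.075

Row total (Central) = 256; column total (Party A) = 219; N = 586.
Expected count E = 256 × 219 / 586 = 95.6724.
Contribution = (O − E)²/E = (93 − 95.6724)² / 95.6724 = 0.075.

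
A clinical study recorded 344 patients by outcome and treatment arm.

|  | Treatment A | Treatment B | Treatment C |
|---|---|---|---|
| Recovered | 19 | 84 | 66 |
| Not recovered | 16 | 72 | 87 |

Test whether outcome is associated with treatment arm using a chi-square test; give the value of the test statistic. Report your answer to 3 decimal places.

Row totals: 169, 175. Column totals: 35, 156, 153. Grand total N = 344.
Expected counts (row total × column total / N):
  Recovered, Treatment A: 169×35/344 = 17.1948
  Recovered, Treatment B: 169×156/344 = 76.6395
  Recovered, Treatment C: 169×153/344 = 75.1657
  Not recovered, Treatment A: 175×35/344 = 17.8052
  Not recovered, Treatment B: 175×156/344 = 79.3605
  Not recovered, Treatment C: 175×153/344 = 77.8343
Contributions (O − E)²/E:
  (19 − 17.1948)²/17.1948 = 0.1895
  (84 − 76.6395)²/76.6395 = 0.7069
  (66 − 75.1657)²/75.1657 = 1.1177
  (16 − 17.8052)²/17.8052 = 0.1830
  (72 − 79.3605)²/79.3605 = 0.6827
  (87 − 77.8343)²/77.8343 = 1.0793
χ² = 0.1895 + 0.7069 + 1.1177 + 0.1830 + 0.6827 + 1.0793 = 3.959

3.959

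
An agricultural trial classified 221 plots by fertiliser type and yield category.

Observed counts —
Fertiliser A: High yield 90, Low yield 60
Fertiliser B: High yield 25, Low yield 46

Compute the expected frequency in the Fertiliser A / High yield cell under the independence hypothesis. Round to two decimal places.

Row total (Fertiliser A) = 150; column total (High yield) = 115; grand total N = 221.
Expected count = (row total × column total) / N = 150 × 115 / 221 = 78.05.

78.05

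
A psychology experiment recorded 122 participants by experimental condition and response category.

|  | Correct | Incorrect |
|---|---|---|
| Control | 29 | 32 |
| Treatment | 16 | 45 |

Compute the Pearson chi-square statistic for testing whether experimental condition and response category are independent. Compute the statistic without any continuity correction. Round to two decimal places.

5.95

Row totals: 61, 61. Column totals: 45, 77. Grand total N = 122.
Expected counts (row total × column total / N):
  Control, Correct: 61×45/122 = 22.500
  Control, Incorrect: 61×77/122 = 38.500
  Treatment, Correct: 61×45/122 = 22.500
  Treatment, Incorrect: 61×77/122 = 38.500
Contributions (O − E)²/E:
  (29 − 22.500)²/22.500 = 1.8778
  (32 − 38.500)²/38.500 = 1.0974
  (16 − 22.500)²/22.500 = 1.8778
  (45 − 38.500)²/38.500 = 1.0974
χ² = 1.8778 + 1.0974 + 1.8778 + 1.0974 = 5.95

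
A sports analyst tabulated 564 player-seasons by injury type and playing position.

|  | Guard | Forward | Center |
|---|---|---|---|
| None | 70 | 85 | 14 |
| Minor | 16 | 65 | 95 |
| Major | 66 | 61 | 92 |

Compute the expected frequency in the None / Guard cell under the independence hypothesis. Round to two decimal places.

Row total (None) = 169; column total (Guard) = 152; grand total N = 564.
Expected count = (row total × column total) / N = 169 × 152 / 564 = 45.55.

45.55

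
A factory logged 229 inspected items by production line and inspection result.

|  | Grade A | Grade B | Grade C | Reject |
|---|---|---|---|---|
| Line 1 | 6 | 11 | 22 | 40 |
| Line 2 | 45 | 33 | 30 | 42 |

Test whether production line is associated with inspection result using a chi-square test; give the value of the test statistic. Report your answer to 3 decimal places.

Row totals: 79, 150. Column totals: 51, 44, 52, 82. Grand total N = 229.
Expected counts (row total × column total / N):
  Line 1, Grade A: 79×51/229 = 17.5939
  Line 1, Grade B: 79×44/229 = 15.1790
  Line 1, Grade C: 79×52/229 = 17.9389
  Line 1, Reject: 79×82/229 = 28.2882
  Line 2, Grade A: 150×51/229 = 33.4061
  Line 2, Grade B: 150×44/229 = 28.8210
  Line 2, Grade C: 150×52/229 = 34.0611
  Line 2, Reject: 150×82/229 = 53.7118
Contributions (O − E)²/E:
  (6 − 17.5939)²/17.5939 = 7.6401
  (11 − 15.1790)²/15.1790 = 1.1505
  (22 − 17.9389)²/17.9389 = 0.9194
  (40 − 28.2882)²/28.2882 = 4.8489
  (45 − 33.4061)²/33.4061 = 4.0238
  (33 − 28.8210)²/28.8210 = 0.6059
  (30 − 34.0611)²/34.0611 = 0.4842
  (42 − 53.7118)²/53.7118 = 2.5537
χ² = 7.6401 + 1.1505 + 0.9194 + 4.8489 + 4.0238 + 0.6059 + 0.4842 + 2.5537 = 22.227

22.227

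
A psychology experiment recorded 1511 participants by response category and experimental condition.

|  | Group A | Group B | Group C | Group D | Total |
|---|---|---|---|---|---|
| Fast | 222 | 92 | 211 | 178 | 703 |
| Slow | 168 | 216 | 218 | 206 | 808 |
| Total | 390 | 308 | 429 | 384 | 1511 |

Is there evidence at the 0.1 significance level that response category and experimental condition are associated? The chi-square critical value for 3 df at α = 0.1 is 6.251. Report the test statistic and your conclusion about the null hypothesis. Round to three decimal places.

52.512; reject H₀

Grand total N = 1511.
Expected counts (row total × column total / N):
  Fast, Group A: 703×390/1511 = 181.4494
  Fast, Group B: 703×308/1511 = 143.2985
  Fast, Group C: 703×429/1511 = 199.5943
  Fast, Group D: 703×384/1511 = 178.6578
  Slow, Group A: 808×390/1511 = 208.5506
  Slow, Group B: 808×308/1511 = 164.7015
  Slow, Group C: 808×429/1511 = 229.4057
  Slow, Group D: 808×384/1511 = 205.3422
Contributions (O − E)²/E:
  (222 − 181.4494)²/181.4494 = 9.0623
  (92 − 143.2985)²/143.2985 = 18.3640
  (211 − 199.5943)²/199.5943 = 0.6518
  (178 − 178.6578)²/178.6578 = 0.0024
  (168 − 208.5506)²/208.5506 = 7.8847
  (216 − 164.7015)²/164.7015 = 15.9776
  (218 − 229.4057)²/229.4057 = 0.5671
  (206 − 205.3422)²/205.3422 = 0.0021
χ² = 9.0623 + 18.3640 + 0.6518 + 0.0024 + 7.8847 + 15.9776 + 0.5671 + 0.0021 = 52.512
df = (2−1)(4−1) = 3. Since 52.512 > 6.251, reject the null hypothesis of independence at α = 0.1.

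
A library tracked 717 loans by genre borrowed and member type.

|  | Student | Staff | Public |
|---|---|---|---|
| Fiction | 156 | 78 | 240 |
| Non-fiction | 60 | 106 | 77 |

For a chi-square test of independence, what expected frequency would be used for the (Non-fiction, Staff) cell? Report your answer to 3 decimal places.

62.360

Row total (Non-fiction) = 243; column total (Staff) = 184; grand total N = 717.
Expected count = (row total × column total) / N = 243 × 184 / 717 = 62.360.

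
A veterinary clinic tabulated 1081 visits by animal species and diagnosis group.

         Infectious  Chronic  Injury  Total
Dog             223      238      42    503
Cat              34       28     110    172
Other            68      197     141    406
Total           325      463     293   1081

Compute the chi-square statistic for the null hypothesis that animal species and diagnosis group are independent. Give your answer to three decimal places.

257.969

Grand total N = 1081.
Expected counts (row total × column total / N):
  Dog, Infectious: 503×325/1081 = 151.2257
  Dog, Chronic: 503×463/1081 = 215.4385
  Dog, Injury: 503×293/1081 = 136.3358
  Cat, Infectious: 172×325/1081 = 51.7114
  Cat, Chronic: 172×463/1081 = 73.6688
  Cat, Injury: 172×293/1081 = 46.6198
  Other, Infectious: 406×325/1081 = 122.0629
  Other, Chronic: 406×463/1081 = 173.8927
  Other, Injury: 406×293/1081 = 110.0444
Contributions (O − E)²/E:
  (223 − 151.2257)²/151.2257 = 34.0653
  (238 − 215.4385)²/215.4385 = 2.3627
  (42 − 136.3358)²/136.3358 = 65.2744
  (34 − 51.7114)²/51.7114 = 6.0662
  (28 − 73.6688)²/73.6688 = 28.3110
  (110 − 46.6198)²/46.6198 = 86.1662
  (68 − 122.0629)²/122.0629 = 23.9450
  (197 − 173.8927)²/173.8927 = 3.0706
  (141 − 110.0444)²/110.0444 = 8.7078
χ² = 34.0653 + 2.3627 + 65.2744 + 6.0662 + 28.3110 + 86.1662 + 23.9450 + 3.0706 + 8.7078 = 257.969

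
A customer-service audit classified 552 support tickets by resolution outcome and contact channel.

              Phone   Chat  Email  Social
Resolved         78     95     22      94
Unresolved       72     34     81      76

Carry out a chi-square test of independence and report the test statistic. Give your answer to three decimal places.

63.704

Row totals: 289, 263. Column totals: 150, 129, 103, 170. Grand total N = 552.
Expected counts (row total × column total / N):
  Resolved, Phone: 289×150/552 = 78.5326
  Resolved, Chat: 289×129/552 = 67.5380
  Resolved, Email: 289×103/552 = 53.9257
  Resolved, Social: 289×170/552 = 89.0036
  Unresolved, Phone: 263×150/552 = 71.4674
  Unresolved, Chat: 263×129/552 = 61.4620
  Unresolved, Email: 263×103/552 = 49.0743
  Unresolved, Social: 263×170/552 = 80.9964
Contributions (O − E)²/E:
  (78 − 78.5326)²/78.5326 = 0.0036
  (95 − 67.5380)²/67.5380 = 11.1665
  (22 − 53.9257)²/53.9257 = 18.9010
  (94 − 89.0036)²/89.0036 = 0.2805
  (72 − 71.4674)²/71.4674 = 0.0040
  (34 − 61.4620)²/61.4620 = 12.2704
  (81 − 49.0743)²/49.0743 = 20.7695
  (76 − 80.9964)²/80.9964 = 0.3082
χ² = 0.0036 + 11.1665 + 18.9010 + 0.2805 + 0.0040 + 12.2704 + 20.7695 + 0.3082 = 63.704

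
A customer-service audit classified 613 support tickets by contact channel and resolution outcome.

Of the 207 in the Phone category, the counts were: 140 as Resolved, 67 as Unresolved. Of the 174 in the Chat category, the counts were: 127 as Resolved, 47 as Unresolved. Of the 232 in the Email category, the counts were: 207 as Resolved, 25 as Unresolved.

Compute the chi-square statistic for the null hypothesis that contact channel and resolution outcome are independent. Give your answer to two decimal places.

31.69

Row totals: 207, 174, 232. Column totals: 474, 139. Grand total N = 613.
Expected counts (row total × column total / N):
  Phone, Resolved: 207×474/613 = 160.062
  Phone, Unresolved: 207×139/613 = 46.938
  Chat, Resolved: 174×474/613 = 134.545
  Chat, Unresolved: 174×139/613 = 39.455
  Email, Resolved: 232×474/613 = 179.393
  Email, Unresolved: 232×139/613 = 52.607
Contributions (O − E)²/E:
  (140 − 160.062)²/160.062 = 2.5145
  (67 − 46.938)²/46.938 = 8.5748
  (127 − 134.545)²/134.545 = 0.4231
  (47 − 39.455)²/39.455 = 1.4428
  (207 − 179.393)²/179.393 = 4.2485
  (25 − 52.607)²/52.607 = 14.4875
χ² = 2.5145 + 8.5748 + 0.4231 + 1.4428 + 4.2485 + 14.4875 = 31.69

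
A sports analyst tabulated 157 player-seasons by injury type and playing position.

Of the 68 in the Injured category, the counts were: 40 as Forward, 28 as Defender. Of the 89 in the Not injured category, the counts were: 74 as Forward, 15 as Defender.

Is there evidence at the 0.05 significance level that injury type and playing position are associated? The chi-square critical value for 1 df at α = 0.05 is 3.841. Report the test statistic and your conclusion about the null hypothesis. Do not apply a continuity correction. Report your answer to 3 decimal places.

Row totals: 68, 89. Column totals: 114, 43. Grand total N = 157.
Expected counts (row total × column total / N):
  Injured, Forward: 68×114/157 = 49.3758
  Injured, Defender: 68×43/157 = 18.6242
  Not injured, Forward: 89×114/157 = 64.6242
  Not injured, Defender: 89×43/157 = 24.3758
Contributions (O − E)²/E:
  (40 − 49.3758)²/49.3758 = 1.7803
  (28 − 18.6242)²/18.6242 = 4.7200
  (74 − 64.6242)²/64.6242 = 1.3603
  (15 − 24.3758)²/24.3758 = 3.6063
χ² = 1.7803 + 4.7200 + 1.3603 + 3.6063 = 11.467
df = (2−1)(2−1) = 1. Since 11.467 > 3.841, reject the null hypothesis of independence at α = 0.05.

11.467; reject H₀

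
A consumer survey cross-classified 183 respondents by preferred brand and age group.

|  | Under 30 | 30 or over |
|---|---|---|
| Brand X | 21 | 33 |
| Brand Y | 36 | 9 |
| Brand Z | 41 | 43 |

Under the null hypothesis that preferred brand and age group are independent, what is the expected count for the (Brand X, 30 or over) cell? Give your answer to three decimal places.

Row total (Brand X) = 54; column total (30 or over) = 85; grand total N = 183.
Expected count = (row total × column total) / N = 54 × 85 / 183 = 25.082.

25.082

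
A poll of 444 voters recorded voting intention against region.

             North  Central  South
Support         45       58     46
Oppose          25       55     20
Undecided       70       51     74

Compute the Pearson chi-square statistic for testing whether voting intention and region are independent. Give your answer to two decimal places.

Row totals: 149, 100, 195. Column totals: 140, 164, 140. Grand total N = 444.
Expected counts (row total × column total / N):
  Support, North: 149×140/444 = 46.982
  Support, Central: 149×164/444 = 55.036
  Support, South: 149×140/444 = 46.982
  Oppose, North: 100×140/444 = 31.532
  Oppose, Central: 100×164/444 = 36.937
  Oppose, South: 100×140/444 = 31.532
  Undecided, North: 195×140/444 = 61.486
  Undecided, Central: 195×164/444 = 72.027
  Undecided, South: 195×140/444 = 61.486
Contributions (O − E)²/E:
  (45 − 46.982)²/46.982 = 0.0836
  (58 − 55.036)²/55.036 = 0.1596
  (46 − 46.982)²/46.982 = 0.0205
  (25 − 31.532)²/31.532 = 1.3531
  (55 − 36.937)²/36.937 = 8.8332
  (20 − 31.532)²/31.532 = 4.2175
  (70 − 61.486)²/61.486 = 1.1789
  (51 − 72.027)²/72.027 = 6.1385
  (74 − 61.486)²/61.486 = 2.5469
χ² = 0.0836 + 0.1596 + 0.0205 + 1.3531 + 8.8332 + 4.2175 + 1.1789 + 6.1385 + 2.5469 = 24.53

24.53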